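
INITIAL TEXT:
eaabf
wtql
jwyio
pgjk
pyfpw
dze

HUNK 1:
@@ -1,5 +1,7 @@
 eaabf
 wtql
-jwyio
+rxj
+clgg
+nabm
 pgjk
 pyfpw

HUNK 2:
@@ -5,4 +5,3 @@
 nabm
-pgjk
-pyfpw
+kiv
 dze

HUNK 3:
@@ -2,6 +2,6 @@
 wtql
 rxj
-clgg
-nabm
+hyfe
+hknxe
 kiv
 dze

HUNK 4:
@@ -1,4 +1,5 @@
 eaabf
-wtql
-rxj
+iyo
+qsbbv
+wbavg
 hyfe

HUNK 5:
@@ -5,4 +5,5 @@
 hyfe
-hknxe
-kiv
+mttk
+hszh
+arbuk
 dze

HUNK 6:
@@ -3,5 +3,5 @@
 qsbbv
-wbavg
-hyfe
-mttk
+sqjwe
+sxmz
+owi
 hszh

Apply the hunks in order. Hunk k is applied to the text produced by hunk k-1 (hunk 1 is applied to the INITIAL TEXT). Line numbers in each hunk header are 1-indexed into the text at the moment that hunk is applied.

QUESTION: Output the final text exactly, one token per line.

Answer: eaabf
iyo
qsbbv
sqjwe
sxmz
owi
hszh
arbuk
dze

Derivation:
Hunk 1: at line 1 remove [jwyio] add [rxj,clgg,nabm] -> 8 lines: eaabf wtql rxj clgg nabm pgjk pyfpw dze
Hunk 2: at line 5 remove [pgjk,pyfpw] add [kiv] -> 7 lines: eaabf wtql rxj clgg nabm kiv dze
Hunk 3: at line 2 remove [clgg,nabm] add [hyfe,hknxe] -> 7 lines: eaabf wtql rxj hyfe hknxe kiv dze
Hunk 4: at line 1 remove [wtql,rxj] add [iyo,qsbbv,wbavg] -> 8 lines: eaabf iyo qsbbv wbavg hyfe hknxe kiv dze
Hunk 5: at line 5 remove [hknxe,kiv] add [mttk,hszh,arbuk] -> 9 lines: eaabf iyo qsbbv wbavg hyfe mttk hszh arbuk dze
Hunk 6: at line 3 remove [wbavg,hyfe,mttk] add [sqjwe,sxmz,owi] -> 9 lines: eaabf iyo qsbbv sqjwe sxmz owi hszh arbuk dze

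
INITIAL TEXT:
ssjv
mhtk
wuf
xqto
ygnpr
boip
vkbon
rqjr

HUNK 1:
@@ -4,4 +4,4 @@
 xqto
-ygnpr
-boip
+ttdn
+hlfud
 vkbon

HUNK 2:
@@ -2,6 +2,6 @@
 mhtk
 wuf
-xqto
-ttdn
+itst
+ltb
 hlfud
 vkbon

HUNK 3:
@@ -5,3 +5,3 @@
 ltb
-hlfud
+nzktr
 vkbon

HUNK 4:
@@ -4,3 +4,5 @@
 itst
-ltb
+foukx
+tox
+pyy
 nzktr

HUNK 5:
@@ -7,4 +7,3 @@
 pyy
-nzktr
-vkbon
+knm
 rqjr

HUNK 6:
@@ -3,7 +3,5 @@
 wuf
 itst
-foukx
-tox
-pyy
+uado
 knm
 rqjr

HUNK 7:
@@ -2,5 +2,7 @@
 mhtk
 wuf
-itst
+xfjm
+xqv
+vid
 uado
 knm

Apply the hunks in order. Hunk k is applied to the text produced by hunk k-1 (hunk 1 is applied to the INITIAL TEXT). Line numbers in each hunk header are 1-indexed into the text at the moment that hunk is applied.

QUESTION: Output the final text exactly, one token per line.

Answer: ssjv
mhtk
wuf
xfjm
xqv
vid
uado
knm
rqjr

Derivation:
Hunk 1: at line 4 remove [ygnpr,boip] add [ttdn,hlfud] -> 8 lines: ssjv mhtk wuf xqto ttdn hlfud vkbon rqjr
Hunk 2: at line 2 remove [xqto,ttdn] add [itst,ltb] -> 8 lines: ssjv mhtk wuf itst ltb hlfud vkbon rqjr
Hunk 3: at line 5 remove [hlfud] add [nzktr] -> 8 lines: ssjv mhtk wuf itst ltb nzktr vkbon rqjr
Hunk 4: at line 4 remove [ltb] add [foukx,tox,pyy] -> 10 lines: ssjv mhtk wuf itst foukx tox pyy nzktr vkbon rqjr
Hunk 5: at line 7 remove [nzktr,vkbon] add [knm] -> 9 lines: ssjv mhtk wuf itst foukx tox pyy knm rqjr
Hunk 6: at line 3 remove [foukx,tox,pyy] add [uado] -> 7 lines: ssjv mhtk wuf itst uado knm rqjr
Hunk 7: at line 2 remove [itst] add [xfjm,xqv,vid] -> 9 lines: ssjv mhtk wuf xfjm xqv vid uado knm rqjr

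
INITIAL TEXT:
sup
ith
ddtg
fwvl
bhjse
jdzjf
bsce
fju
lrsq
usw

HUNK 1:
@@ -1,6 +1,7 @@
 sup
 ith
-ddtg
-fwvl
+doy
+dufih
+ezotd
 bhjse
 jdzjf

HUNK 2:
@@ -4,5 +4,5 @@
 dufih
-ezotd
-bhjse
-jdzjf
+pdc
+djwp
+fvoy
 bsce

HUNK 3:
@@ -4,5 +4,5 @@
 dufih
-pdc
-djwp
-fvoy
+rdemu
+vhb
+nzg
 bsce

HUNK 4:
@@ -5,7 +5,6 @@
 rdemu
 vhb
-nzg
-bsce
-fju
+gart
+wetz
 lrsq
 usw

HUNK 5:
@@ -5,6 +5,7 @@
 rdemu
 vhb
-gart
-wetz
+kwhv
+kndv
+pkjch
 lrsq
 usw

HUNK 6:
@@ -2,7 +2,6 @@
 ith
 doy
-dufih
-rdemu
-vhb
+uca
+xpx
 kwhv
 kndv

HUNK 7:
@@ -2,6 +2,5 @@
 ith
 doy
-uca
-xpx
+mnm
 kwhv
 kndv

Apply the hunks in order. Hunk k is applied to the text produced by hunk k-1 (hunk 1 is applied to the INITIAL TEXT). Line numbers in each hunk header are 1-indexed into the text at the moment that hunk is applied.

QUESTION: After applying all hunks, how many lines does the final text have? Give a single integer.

Answer: 9

Derivation:
Hunk 1: at line 1 remove [ddtg,fwvl] add [doy,dufih,ezotd] -> 11 lines: sup ith doy dufih ezotd bhjse jdzjf bsce fju lrsq usw
Hunk 2: at line 4 remove [ezotd,bhjse,jdzjf] add [pdc,djwp,fvoy] -> 11 lines: sup ith doy dufih pdc djwp fvoy bsce fju lrsq usw
Hunk 3: at line 4 remove [pdc,djwp,fvoy] add [rdemu,vhb,nzg] -> 11 lines: sup ith doy dufih rdemu vhb nzg bsce fju lrsq usw
Hunk 4: at line 5 remove [nzg,bsce,fju] add [gart,wetz] -> 10 lines: sup ith doy dufih rdemu vhb gart wetz lrsq usw
Hunk 5: at line 5 remove [gart,wetz] add [kwhv,kndv,pkjch] -> 11 lines: sup ith doy dufih rdemu vhb kwhv kndv pkjch lrsq usw
Hunk 6: at line 2 remove [dufih,rdemu,vhb] add [uca,xpx] -> 10 lines: sup ith doy uca xpx kwhv kndv pkjch lrsq usw
Hunk 7: at line 2 remove [uca,xpx] add [mnm] -> 9 lines: sup ith doy mnm kwhv kndv pkjch lrsq usw
Final line count: 9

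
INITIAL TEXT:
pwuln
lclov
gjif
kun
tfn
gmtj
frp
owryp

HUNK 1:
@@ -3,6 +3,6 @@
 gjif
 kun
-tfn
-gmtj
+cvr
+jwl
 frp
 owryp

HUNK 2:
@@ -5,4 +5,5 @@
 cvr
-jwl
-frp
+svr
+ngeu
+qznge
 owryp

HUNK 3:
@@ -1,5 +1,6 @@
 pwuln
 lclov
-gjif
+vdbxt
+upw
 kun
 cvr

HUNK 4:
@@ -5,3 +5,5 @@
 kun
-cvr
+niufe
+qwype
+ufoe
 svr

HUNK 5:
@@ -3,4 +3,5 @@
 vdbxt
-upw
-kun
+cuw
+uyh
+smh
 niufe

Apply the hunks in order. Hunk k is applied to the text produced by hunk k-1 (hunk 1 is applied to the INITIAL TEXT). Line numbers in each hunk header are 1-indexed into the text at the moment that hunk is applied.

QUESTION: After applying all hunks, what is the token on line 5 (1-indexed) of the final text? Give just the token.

Hunk 1: at line 3 remove [tfn,gmtj] add [cvr,jwl] -> 8 lines: pwuln lclov gjif kun cvr jwl frp owryp
Hunk 2: at line 5 remove [jwl,frp] add [svr,ngeu,qznge] -> 9 lines: pwuln lclov gjif kun cvr svr ngeu qznge owryp
Hunk 3: at line 1 remove [gjif] add [vdbxt,upw] -> 10 lines: pwuln lclov vdbxt upw kun cvr svr ngeu qznge owryp
Hunk 4: at line 5 remove [cvr] add [niufe,qwype,ufoe] -> 12 lines: pwuln lclov vdbxt upw kun niufe qwype ufoe svr ngeu qznge owryp
Hunk 5: at line 3 remove [upw,kun] add [cuw,uyh,smh] -> 13 lines: pwuln lclov vdbxt cuw uyh smh niufe qwype ufoe svr ngeu qznge owryp
Final line 5: uyh

Answer: uyh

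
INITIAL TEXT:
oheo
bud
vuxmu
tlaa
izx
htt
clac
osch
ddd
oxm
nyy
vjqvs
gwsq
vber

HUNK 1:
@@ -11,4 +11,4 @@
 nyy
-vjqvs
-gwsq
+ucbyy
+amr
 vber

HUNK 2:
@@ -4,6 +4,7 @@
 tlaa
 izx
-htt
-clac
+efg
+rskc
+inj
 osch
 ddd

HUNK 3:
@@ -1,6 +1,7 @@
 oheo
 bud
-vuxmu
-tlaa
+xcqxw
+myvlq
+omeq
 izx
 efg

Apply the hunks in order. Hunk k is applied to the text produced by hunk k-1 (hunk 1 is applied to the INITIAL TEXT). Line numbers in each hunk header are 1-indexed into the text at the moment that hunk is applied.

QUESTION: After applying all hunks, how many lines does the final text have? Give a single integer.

Answer: 16

Derivation:
Hunk 1: at line 11 remove [vjqvs,gwsq] add [ucbyy,amr] -> 14 lines: oheo bud vuxmu tlaa izx htt clac osch ddd oxm nyy ucbyy amr vber
Hunk 2: at line 4 remove [htt,clac] add [efg,rskc,inj] -> 15 lines: oheo bud vuxmu tlaa izx efg rskc inj osch ddd oxm nyy ucbyy amr vber
Hunk 3: at line 1 remove [vuxmu,tlaa] add [xcqxw,myvlq,omeq] -> 16 lines: oheo bud xcqxw myvlq omeq izx efg rskc inj osch ddd oxm nyy ucbyy amr vber
Final line count: 16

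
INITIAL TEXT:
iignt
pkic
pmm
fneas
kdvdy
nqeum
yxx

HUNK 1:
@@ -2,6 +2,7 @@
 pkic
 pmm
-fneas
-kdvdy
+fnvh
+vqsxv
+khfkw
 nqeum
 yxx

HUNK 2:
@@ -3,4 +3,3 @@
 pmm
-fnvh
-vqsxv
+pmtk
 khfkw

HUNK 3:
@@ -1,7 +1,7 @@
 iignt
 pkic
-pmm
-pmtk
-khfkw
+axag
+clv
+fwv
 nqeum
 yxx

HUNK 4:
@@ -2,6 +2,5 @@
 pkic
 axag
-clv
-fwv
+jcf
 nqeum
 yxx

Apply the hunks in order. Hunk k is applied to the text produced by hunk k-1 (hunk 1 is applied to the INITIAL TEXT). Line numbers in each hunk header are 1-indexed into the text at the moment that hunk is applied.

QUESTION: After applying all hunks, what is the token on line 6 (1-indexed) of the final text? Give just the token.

Hunk 1: at line 2 remove [fneas,kdvdy] add [fnvh,vqsxv,khfkw] -> 8 lines: iignt pkic pmm fnvh vqsxv khfkw nqeum yxx
Hunk 2: at line 3 remove [fnvh,vqsxv] add [pmtk] -> 7 lines: iignt pkic pmm pmtk khfkw nqeum yxx
Hunk 3: at line 1 remove [pmm,pmtk,khfkw] add [axag,clv,fwv] -> 7 lines: iignt pkic axag clv fwv nqeum yxx
Hunk 4: at line 2 remove [clv,fwv] add [jcf] -> 6 lines: iignt pkic axag jcf nqeum yxx
Final line 6: yxx

Answer: yxx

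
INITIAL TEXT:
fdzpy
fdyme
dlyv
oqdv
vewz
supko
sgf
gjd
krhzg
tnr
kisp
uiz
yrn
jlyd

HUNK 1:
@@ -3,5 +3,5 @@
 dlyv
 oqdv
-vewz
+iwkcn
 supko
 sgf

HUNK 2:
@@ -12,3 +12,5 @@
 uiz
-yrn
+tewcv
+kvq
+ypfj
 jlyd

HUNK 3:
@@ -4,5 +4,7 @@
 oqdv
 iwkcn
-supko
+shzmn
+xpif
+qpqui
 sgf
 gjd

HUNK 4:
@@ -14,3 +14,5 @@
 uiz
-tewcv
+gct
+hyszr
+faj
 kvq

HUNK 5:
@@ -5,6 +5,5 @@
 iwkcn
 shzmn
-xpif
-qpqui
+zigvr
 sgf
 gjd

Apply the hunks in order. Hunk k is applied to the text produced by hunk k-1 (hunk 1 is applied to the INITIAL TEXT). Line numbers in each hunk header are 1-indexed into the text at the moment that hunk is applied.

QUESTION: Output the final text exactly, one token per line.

Answer: fdzpy
fdyme
dlyv
oqdv
iwkcn
shzmn
zigvr
sgf
gjd
krhzg
tnr
kisp
uiz
gct
hyszr
faj
kvq
ypfj
jlyd

Derivation:
Hunk 1: at line 3 remove [vewz] add [iwkcn] -> 14 lines: fdzpy fdyme dlyv oqdv iwkcn supko sgf gjd krhzg tnr kisp uiz yrn jlyd
Hunk 2: at line 12 remove [yrn] add [tewcv,kvq,ypfj] -> 16 lines: fdzpy fdyme dlyv oqdv iwkcn supko sgf gjd krhzg tnr kisp uiz tewcv kvq ypfj jlyd
Hunk 3: at line 4 remove [supko] add [shzmn,xpif,qpqui] -> 18 lines: fdzpy fdyme dlyv oqdv iwkcn shzmn xpif qpqui sgf gjd krhzg tnr kisp uiz tewcv kvq ypfj jlyd
Hunk 4: at line 14 remove [tewcv] add [gct,hyszr,faj] -> 20 lines: fdzpy fdyme dlyv oqdv iwkcn shzmn xpif qpqui sgf gjd krhzg tnr kisp uiz gct hyszr faj kvq ypfj jlyd
Hunk 5: at line 5 remove [xpif,qpqui] add [zigvr] -> 19 lines: fdzpy fdyme dlyv oqdv iwkcn shzmn zigvr sgf gjd krhzg tnr kisp uiz gct hyszr faj kvq ypfj jlyd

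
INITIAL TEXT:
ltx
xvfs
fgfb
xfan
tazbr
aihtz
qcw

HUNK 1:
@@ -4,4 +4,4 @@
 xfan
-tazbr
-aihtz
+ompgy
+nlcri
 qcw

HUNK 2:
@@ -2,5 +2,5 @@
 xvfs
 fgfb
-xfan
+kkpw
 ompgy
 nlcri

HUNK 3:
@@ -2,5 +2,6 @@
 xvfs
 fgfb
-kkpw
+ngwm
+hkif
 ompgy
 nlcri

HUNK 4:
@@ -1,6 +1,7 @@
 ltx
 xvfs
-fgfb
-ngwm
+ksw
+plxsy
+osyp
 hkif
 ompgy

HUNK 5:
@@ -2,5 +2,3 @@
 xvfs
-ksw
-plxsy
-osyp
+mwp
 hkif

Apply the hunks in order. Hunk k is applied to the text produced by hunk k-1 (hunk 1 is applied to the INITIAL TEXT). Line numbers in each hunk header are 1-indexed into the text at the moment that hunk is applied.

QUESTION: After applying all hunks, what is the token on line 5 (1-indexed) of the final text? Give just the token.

Hunk 1: at line 4 remove [tazbr,aihtz] add [ompgy,nlcri] -> 7 lines: ltx xvfs fgfb xfan ompgy nlcri qcw
Hunk 2: at line 2 remove [xfan] add [kkpw] -> 7 lines: ltx xvfs fgfb kkpw ompgy nlcri qcw
Hunk 3: at line 2 remove [kkpw] add [ngwm,hkif] -> 8 lines: ltx xvfs fgfb ngwm hkif ompgy nlcri qcw
Hunk 4: at line 1 remove [fgfb,ngwm] add [ksw,plxsy,osyp] -> 9 lines: ltx xvfs ksw plxsy osyp hkif ompgy nlcri qcw
Hunk 5: at line 2 remove [ksw,plxsy,osyp] add [mwp] -> 7 lines: ltx xvfs mwp hkif ompgy nlcri qcw
Final line 5: ompgy

Answer: ompgy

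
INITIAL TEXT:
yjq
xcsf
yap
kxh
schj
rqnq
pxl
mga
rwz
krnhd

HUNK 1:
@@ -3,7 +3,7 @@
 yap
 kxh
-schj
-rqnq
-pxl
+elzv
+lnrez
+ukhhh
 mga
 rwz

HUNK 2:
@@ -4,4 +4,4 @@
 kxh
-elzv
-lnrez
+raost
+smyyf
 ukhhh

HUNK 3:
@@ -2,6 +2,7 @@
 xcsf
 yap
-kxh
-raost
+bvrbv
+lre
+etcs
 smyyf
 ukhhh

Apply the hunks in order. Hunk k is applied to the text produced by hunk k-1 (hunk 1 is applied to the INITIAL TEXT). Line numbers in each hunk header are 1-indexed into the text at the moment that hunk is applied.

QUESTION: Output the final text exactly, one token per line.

Answer: yjq
xcsf
yap
bvrbv
lre
etcs
smyyf
ukhhh
mga
rwz
krnhd

Derivation:
Hunk 1: at line 3 remove [schj,rqnq,pxl] add [elzv,lnrez,ukhhh] -> 10 lines: yjq xcsf yap kxh elzv lnrez ukhhh mga rwz krnhd
Hunk 2: at line 4 remove [elzv,lnrez] add [raost,smyyf] -> 10 lines: yjq xcsf yap kxh raost smyyf ukhhh mga rwz krnhd
Hunk 3: at line 2 remove [kxh,raost] add [bvrbv,lre,etcs] -> 11 lines: yjq xcsf yap bvrbv lre etcs smyyf ukhhh mga rwz krnhd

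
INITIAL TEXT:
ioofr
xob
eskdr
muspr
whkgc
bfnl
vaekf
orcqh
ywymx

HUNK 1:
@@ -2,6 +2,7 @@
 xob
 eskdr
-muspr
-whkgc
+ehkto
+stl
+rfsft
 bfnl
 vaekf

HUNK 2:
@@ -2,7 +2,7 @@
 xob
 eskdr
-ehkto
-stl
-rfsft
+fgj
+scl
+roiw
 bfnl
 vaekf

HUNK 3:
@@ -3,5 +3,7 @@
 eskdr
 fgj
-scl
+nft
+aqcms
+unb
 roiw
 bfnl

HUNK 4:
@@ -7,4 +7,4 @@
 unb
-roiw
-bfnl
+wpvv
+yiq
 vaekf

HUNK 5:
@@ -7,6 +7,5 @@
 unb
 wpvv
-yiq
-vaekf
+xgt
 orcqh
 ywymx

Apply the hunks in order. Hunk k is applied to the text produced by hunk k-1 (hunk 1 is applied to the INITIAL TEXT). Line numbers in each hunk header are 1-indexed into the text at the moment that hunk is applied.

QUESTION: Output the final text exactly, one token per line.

Hunk 1: at line 2 remove [muspr,whkgc] add [ehkto,stl,rfsft] -> 10 lines: ioofr xob eskdr ehkto stl rfsft bfnl vaekf orcqh ywymx
Hunk 2: at line 2 remove [ehkto,stl,rfsft] add [fgj,scl,roiw] -> 10 lines: ioofr xob eskdr fgj scl roiw bfnl vaekf orcqh ywymx
Hunk 3: at line 3 remove [scl] add [nft,aqcms,unb] -> 12 lines: ioofr xob eskdr fgj nft aqcms unb roiw bfnl vaekf orcqh ywymx
Hunk 4: at line 7 remove [roiw,bfnl] add [wpvv,yiq] -> 12 lines: ioofr xob eskdr fgj nft aqcms unb wpvv yiq vaekf orcqh ywymx
Hunk 5: at line 7 remove [yiq,vaekf] add [xgt] -> 11 lines: ioofr xob eskdr fgj nft aqcms unb wpvv xgt orcqh ywymx

Answer: ioofr
xob
eskdr
fgj
nft
aqcms
unb
wpvv
xgt
orcqh
ywymx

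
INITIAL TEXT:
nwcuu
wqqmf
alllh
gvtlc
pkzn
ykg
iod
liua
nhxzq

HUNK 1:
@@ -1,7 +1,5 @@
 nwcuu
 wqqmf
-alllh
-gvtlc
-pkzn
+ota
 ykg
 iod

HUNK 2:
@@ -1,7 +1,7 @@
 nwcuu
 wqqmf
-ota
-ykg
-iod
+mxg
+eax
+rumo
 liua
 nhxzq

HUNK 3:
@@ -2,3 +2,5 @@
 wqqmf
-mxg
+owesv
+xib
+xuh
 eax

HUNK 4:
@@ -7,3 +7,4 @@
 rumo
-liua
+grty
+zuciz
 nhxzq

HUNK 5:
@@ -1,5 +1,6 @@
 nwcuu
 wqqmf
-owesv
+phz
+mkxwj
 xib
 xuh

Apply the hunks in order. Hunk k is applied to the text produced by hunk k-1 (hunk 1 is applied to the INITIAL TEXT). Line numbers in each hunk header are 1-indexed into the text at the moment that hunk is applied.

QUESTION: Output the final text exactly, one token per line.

Answer: nwcuu
wqqmf
phz
mkxwj
xib
xuh
eax
rumo
grty
zuciz
nhxzq

Derivation:
Hunk 1: at line 1 remove [alllh,gvtlc,pkzn] add [ota] -> 7 lines: nwcuu wqqmf ota ykg iod liua nhxzq
Hunk 2: at line 1 remove [ota,ykg,iod] add [mxg,eax,rumo] -> 7 lines: nwcuu wqqmf mxg eax rumo liua nhxzq
Hunk 3: at line 2 remove [mxg] add [owesv,xib,xuh] -> 9 lines: nwcuu wqqmf owesv xib xuh eax rumo liua nhxzq
Hunk 4: at line 7 remove [liua] add [grty,zuciz] -> 10 lines: nwcuu wqqmf owesv xib xuh eax rumo grty zuciz nhxzq
Hunk 5: at line 1 remove [owesv] add [phz,mkxwj] -> 11 lines: nwcuu wqqmf phz mkxwj xib xuh eax rumo grty zuciz nhxzq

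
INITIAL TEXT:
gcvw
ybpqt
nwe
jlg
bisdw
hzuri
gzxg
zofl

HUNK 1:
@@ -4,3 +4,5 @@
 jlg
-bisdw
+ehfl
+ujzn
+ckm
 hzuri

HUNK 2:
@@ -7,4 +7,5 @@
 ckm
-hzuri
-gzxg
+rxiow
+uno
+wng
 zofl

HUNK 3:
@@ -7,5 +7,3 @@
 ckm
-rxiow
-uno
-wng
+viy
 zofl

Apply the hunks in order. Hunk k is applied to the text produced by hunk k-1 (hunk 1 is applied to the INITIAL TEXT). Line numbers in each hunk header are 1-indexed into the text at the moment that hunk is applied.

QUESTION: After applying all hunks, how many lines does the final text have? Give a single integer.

Hunk 1: at line 4 remove [bisdw] add [ehfl,ujzn,ckm] -> 10 lines: gcvw ybpqt nwe jlg ehfl ujzn ckm hzuri gzxg zofl
Hunk 2: at line 7 remove [hzuri,gzxg] add [rxiow,uno,wng] -> 11 lines: gcvw ybpqt nwe jlg ehfl ujzn ckm rxiow uno wng zofl
Hunk 3: at line 7 remove [rxiow,uno,wng] add [viy] -> 9 lines: gcvw ybpqt nwe jlg ehfl ujzn ckm viy zofl
Final line count: 9

Answer: 9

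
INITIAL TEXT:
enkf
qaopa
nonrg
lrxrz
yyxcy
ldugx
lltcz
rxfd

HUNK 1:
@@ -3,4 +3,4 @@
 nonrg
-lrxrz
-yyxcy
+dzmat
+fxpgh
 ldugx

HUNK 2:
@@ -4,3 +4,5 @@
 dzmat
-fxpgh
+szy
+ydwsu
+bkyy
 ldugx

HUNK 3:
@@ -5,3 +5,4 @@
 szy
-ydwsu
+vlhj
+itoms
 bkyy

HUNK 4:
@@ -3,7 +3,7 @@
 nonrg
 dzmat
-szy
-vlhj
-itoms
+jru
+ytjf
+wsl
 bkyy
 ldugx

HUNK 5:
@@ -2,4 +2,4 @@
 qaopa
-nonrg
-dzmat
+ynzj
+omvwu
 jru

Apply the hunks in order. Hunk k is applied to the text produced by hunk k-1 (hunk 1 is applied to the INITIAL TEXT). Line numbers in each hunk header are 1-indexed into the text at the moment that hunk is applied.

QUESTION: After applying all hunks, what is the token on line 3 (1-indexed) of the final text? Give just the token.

Hunk 1: at line 3 remove [lrxrz,yyxcy] add [dzmat,fxpgh] -> 8 lines: enkf qaopa nonrg dzmat fxpgh ldugx lltcz rxfd
Hunk 2: at line 4 remove [fxpgh] add [szy,ydwsu,bkyy] -> 10 lines: enkf qaopa nonrg dzmat szy ydwsu bkyy ldugx lltcz rxfd
Hunk 3: at line 5 remove [ydwsu] add [vlhj,itoms] -> 11 lines: enkf qaopa nonrg dzmat szy vlhj itoms bkyy ldugx lltcz rxfd
Hunk 4: at line 3 remove [szy,vlhj,itoms] add [jru,ytjf,wsl] -> 11 lines: enkf qaopa nonrg dzmat jru ytjf wsl bkyy ldugx lltcz rxfd
Hunk 5: at line 2 remove [nonrg,dzmat] add [ynzj,omvwu] -> 11 lines: enkf qaopa ynzj omvwu jru ytjf wsl bkyy ldugx lltcz rxfd
Final line 3: ynzj

Answer: ynzj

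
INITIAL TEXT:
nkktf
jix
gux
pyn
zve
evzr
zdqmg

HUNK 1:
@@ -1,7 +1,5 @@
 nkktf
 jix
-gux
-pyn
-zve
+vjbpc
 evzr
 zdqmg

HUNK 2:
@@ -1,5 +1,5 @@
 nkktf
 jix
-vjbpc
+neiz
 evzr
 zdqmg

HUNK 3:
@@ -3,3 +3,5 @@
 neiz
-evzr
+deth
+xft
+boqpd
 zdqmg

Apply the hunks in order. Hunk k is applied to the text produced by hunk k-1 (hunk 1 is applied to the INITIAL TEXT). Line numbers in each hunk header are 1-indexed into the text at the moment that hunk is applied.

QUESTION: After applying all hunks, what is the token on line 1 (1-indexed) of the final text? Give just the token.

Hunk 1: at line 1 remove [gux,pyn,zve] add [vjbpc] -> 5 lines: nkktf jix vjbpc evzr zdqmg
Hunk 2: at line 1 remove [vjbpc] add [neiz] -> 5 lines: nkktf jix neiz evzr zdqmg
Hunk 3: at line 3 remove [evzr] add [deth,xft,boqpd] -> 7 lines: nkktf jix neiz deth xft boqpd zdqmg
Final line 1: nkktf

Answer: nkktf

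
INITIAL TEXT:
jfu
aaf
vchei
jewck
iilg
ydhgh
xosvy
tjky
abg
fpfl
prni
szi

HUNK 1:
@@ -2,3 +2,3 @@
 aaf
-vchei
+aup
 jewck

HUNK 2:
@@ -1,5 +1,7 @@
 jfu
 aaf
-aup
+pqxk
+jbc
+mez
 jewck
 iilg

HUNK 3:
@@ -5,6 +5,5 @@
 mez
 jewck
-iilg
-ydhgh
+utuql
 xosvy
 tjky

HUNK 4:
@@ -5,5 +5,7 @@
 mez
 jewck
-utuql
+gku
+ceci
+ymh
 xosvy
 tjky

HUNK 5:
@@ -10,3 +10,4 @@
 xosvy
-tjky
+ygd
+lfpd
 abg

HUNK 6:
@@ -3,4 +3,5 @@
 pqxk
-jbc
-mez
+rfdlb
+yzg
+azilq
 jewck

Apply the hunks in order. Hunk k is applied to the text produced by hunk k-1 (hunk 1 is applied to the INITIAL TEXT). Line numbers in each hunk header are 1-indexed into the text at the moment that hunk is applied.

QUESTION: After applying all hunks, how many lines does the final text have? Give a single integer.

Answer: 17

Derivation:
Hunk 1: at line 2 remove [vchei] add [aup] -> 12 lines: jfu aaf aup jewck iilg ydhgh xosvy tjky abg fpfl prni szi
Hunk 2: at line 1 remove [aup] add [pqxk,jbc,mez] -> 14 lines: jfu aaf pqxk jbc mez jewck iilg ydhgh xosvy tjky abg fpfl prni szi
Hunk 3: at line 5 remove [iilg,ydhgh] add [utuql] -> 13 lines: jfu aaf pqxk jbc mez jewck utuql xosvy tjky abg fpfl prni szi
Hunk 4: at line 5 remove [utuql] add [gku,ceci,ymh] -> 15 lines: jfu aaf pqxk jbc mez jewck gku ceci ymh xosvy tjky abg fpfl prni szi
Hunk 5: at line 10 remove [tjky] add [ygd,lfpd] -> 16 lines: jfu aaf pqxk jbc mez jewck gku ceci ymh xosvy ygd lfpd abg fpfl prni szi
Hunk 6: at line 3 remove [jbc,mez] add [rfdlb,yzg,azilq] -> 17 lines: jfu aaf pqxk rfdlb yzg azilq jewck gku ceci ymh xosvy ygd lfpd abg fpfl prni szi
Final line count: 17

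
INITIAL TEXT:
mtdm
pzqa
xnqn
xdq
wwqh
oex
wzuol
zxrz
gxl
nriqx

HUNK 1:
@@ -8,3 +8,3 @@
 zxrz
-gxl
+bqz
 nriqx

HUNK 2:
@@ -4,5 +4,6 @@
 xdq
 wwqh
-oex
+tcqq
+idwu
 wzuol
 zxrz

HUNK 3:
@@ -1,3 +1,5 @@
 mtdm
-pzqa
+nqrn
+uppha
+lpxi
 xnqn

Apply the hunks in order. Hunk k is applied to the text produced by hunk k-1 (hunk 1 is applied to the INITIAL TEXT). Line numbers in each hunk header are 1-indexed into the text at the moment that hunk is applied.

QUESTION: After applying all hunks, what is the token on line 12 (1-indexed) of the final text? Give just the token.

Answer: bqz

Derivation:
Hunk 1: at line 8 remove [gxl] add [bqz] -> 10 lines: mtdm pzqa xnqn xdq wwqh oex wzuol zxrz bqz nriqx
Hunk 2: at line 4 remove [oex] add [tcqq,idwu] -> 11 lines: mtdm pzqa xnqn xdq wwqh tcqq idwu wzuol zxrz bqz nriqx
Hunk 3: at line 1 remove [pzqa] add [nqrn,uppha,lpxi] -> 13 lines: mtdm nqrn uppha lpxi xnqn xdq wwqh tcqq idwu wzuol zxrz bqz nriqx
Final line 12: bqz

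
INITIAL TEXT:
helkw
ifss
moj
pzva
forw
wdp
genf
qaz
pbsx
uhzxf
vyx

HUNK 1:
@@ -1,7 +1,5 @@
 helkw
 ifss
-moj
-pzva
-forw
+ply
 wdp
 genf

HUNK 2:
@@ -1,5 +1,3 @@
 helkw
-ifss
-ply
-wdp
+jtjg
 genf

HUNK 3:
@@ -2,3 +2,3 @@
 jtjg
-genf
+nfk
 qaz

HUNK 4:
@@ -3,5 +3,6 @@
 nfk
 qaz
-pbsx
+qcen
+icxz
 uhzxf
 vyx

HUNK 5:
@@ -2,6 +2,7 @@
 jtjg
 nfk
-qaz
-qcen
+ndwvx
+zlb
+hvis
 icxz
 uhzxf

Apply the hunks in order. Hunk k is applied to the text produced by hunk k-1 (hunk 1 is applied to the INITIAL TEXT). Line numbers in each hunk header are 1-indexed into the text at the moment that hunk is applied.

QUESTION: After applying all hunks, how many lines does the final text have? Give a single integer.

Hunk 1: at line 1 remove [moj,pzva,forw] add [ply] -> 9 lines: helkw ifss ply wdp genf qaz pbsx uhzxf vyx
Hunk 2: at line 1 remove [ifss,ply,wdp] add [jtjg] -> 7 lines: helkw jtjg genf qaz pbsx uhzxf vyx
Hunk 3: at line 2 remove [genf] add [nfk] -> 7 lines: helkw jtjg nfk qaz pbsx uhzxf vyx
Hunk 4: at line 3 remove [pbsx] add [qcen,icxz] -> 8 lines: helkw jtjg nfk qaz qcen icxz uhzxf vyx
Hunk 5: at line 2 remove [qaz,qcen] add [ndwvx,zlb,hvis] -> 9 lines: helkw jtjg nfk ndwvx zlb hvis icxz uhzxf vyx
Final line count: 9

Answer: 9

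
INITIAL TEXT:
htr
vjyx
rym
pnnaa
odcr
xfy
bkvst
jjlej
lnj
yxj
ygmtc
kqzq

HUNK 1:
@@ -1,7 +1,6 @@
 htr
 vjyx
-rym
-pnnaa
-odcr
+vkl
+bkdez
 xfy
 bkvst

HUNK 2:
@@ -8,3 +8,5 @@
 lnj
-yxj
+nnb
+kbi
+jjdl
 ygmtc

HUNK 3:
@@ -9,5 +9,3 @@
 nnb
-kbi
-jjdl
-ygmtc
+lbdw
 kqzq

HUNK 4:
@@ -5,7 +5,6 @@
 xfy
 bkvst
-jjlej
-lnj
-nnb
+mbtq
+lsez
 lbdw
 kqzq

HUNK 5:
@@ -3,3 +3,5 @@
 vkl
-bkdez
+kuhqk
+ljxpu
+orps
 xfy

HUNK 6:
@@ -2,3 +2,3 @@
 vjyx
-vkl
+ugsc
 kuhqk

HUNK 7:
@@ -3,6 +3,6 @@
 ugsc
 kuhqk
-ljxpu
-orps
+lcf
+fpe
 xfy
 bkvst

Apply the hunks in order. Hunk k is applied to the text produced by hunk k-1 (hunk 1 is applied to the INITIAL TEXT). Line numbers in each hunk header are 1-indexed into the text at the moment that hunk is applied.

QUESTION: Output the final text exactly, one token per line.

Hunk 1: at line 1 remove [rym,pnnaa,odcr] add [vkl,bkdez] -> 11 lines: htr vjyx vkl bkdez xfy bkvst jjlej lnj yxj ygmtc kqzq
Hunk 2: at line 8 remove [yxj] add [nnb,kbi,jjdl] -> 13 lines: htr vjyx vkl bkdez xfy bkvst jjlej lnj nnb kbi jjdl ygmtc kqzq
Hunk 3: at line 9 remove [kbi,jjdl,ygmtc] add [lbdw] -> 11 lines: htr vjyx vkl bkdez xfy bkvst jjlej lnj nnb lbdw kqzq
Hunk 4: at line 5 remove [jjlej,lnj,nnb] add [mbtq,lsez] -> 10 lines: htr vjyx vkl bkdez xfy bkvst mbtq lsez lbdw kqzq
Hunk 5: at line 3 remove [bkdez] add [kuhqk,ljxpu,orps] -> 12 lines: htr vjyx vkl kuhqk ljxpu orps xfy bkvst mbtq lsez lbdw kqzq
Hunk 6: at line 2 remove [vkl] add [ugsc] -> 12 lines: htr vjyx ugsc kuhqk ljxpu orps xfy bkvst mbtq lsez lbdw kqzq
Hunk 7: at line 3 remove [ljxpu,orps] add [lcf,fpe] -> 12 lines: htr vjyx ugsc kuhqk lcf fpe xfy bkvst mbtq lsez lbdw kqzq

Answer: htr
vjyx
ugsc
kuhqk
lcf
fpe
xfy
bkvst
mbtq
lsez
lbdw
kqzq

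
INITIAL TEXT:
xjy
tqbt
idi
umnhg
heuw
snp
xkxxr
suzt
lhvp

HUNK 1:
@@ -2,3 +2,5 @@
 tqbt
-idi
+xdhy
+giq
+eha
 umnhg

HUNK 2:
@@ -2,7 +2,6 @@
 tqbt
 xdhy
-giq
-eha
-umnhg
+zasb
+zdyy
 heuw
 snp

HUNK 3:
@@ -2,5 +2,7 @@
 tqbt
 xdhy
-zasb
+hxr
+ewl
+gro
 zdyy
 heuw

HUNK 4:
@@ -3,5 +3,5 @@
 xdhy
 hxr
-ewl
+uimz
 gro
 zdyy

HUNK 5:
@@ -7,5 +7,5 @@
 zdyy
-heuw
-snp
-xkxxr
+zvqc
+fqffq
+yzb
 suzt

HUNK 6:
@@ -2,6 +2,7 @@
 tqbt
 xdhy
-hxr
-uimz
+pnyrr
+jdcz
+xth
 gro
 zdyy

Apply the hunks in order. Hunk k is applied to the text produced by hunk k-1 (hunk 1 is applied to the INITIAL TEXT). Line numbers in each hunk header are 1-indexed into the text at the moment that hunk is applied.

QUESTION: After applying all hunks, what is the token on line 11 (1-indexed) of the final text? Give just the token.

Hunk 1: at line 2 remove [idi] add [xdhy,giq,eha] -> 11 lines: xjy tqbt xdhy giq eha umnhg heuw snp xkxxr suzt lhvp
Hunk 2: at line 2 remove [giq,eha,umnhg] add [zasb,zdyy] -> 10 lines: xjy tqbt xdhy zasb zdyy heuw snp xkxxr suzt lhvp
Hunk 3: at line 2 remove [zasb] add [hxr,ewl,gro] -> 12 lines: xjy tqbt xdhy hxr ewl gro zdyy heuw snp xkxxr suzt lhvp
Hunk 4: at line 3 remove [ewl] add [uimz] -> 12 lines: xjy tqbt xdhy hxr uimz gro zdyy heuw snp xkxxr suzt lhvp
Hunk 5: at line 7 remove [heuw,snp,xkxxr] add [zvqc,fqffq,yzb] -> 12 lines: xjy tqbt xdhy hxr uimz gro zdyy zvqc fqffq yzb suzt lhvp
Hunk 6: at line 2 remove [hxr,uimz] add [pnyrr,jdcz,xth] -> 13 lines: xjy tqbt xdhy pnyrr jdcz xth gro zdyy zvqc fqffq yzb suzt lhvp
Final line 11: yzb

Answer: yzb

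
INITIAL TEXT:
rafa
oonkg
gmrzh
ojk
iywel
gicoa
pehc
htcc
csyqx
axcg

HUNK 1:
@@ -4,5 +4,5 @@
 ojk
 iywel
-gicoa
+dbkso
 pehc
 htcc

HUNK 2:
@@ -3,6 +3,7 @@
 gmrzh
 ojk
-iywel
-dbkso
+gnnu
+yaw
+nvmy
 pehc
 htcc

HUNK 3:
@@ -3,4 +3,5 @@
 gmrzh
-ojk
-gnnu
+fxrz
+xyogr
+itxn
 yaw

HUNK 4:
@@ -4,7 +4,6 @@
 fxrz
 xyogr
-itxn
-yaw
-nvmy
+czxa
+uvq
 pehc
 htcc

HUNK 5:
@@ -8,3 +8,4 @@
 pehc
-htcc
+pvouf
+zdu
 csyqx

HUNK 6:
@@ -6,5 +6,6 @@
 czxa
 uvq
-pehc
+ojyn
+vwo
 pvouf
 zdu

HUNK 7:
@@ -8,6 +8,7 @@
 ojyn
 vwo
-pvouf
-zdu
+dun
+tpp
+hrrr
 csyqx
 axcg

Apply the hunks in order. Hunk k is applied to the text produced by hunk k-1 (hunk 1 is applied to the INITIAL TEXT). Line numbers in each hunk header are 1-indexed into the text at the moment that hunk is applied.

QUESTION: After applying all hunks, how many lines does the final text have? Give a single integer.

Answer: 14

Derivation:
Hunk 1: at line 4 remove [gicoa] add [dbkso] -> 10 lines: rafa oonkg gmrzh ojk iywel dbkso pehc htcc csyqx axcg
Hunk 2: at line 3 remove [iywel,dbkso] add [gnnu,yaw,nvmy] -> 11 lines: rafa oonkg gmrzh ojk gnnu yaw nvmy pehc htcc csyqx axcg
Hunk 3: at line 3 remove [ojk,gnnu] add [fxrz,xyogr,itxn] -> 12 lines: rafa oonkg gmrzh fxrz xyogr itxn yaw nvmy pehc htcc csyqx axcg
Hunk 4: at line 4 remove [itxn,yaw,nvmy] add [czxa,uvq] -> 11 lines: rafa oonkg gmrzh fxrz xyogr czxa uvq pehc htcc csyqx axcg
Hunk 5: at line 8 remove [htcc] add [pvouf,zdu] -> 12 lines: rafa oonkg gmrzh fxrz xyogr czxa uvq pehc pvouf zdu csyqx axcg
Hunk 6: at line 6 remove [pehc] add [ojyn,vwo] -> 13 lines: rafa oonkg gmrzh fxrz xyogr czxa uvq ojyn vwo pvouf zdu csyqx axcg
Hunk 7: at line 8 remove [pvouf,zdu] add [dun,tpp,hrrr] -> 14 lines: rafa oonkg gmrzh fxrz xyogr czxa uvq ojyn vwo dun tpp hrrr csyqx axcg
Final line count: 14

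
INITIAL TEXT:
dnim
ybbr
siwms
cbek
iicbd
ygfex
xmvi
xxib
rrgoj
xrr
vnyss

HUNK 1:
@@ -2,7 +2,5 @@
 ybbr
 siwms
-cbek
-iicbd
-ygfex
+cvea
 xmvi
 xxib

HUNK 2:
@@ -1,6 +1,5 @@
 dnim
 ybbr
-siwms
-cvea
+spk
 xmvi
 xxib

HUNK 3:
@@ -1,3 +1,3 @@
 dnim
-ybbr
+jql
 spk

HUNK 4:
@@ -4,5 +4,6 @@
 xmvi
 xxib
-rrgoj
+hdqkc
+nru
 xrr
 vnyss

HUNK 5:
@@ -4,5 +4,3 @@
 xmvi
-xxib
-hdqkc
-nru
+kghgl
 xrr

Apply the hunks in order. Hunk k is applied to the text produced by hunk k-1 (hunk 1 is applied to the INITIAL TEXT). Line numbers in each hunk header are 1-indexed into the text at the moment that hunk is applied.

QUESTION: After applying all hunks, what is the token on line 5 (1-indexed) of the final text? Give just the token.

Answer: kghgl

Derivation:
Hunk 1: at line 2 remove [cbek,iicbd,ygfex] add [cvea] -> 9 lines: dnim ybbr siwms cvea xmvi xxib rrgoj xrr vnyss
Hunk 2: at line 1 remove [siwms,cvea] add [spk] -> 8 lines: dnim ybbr spk xmvi xxib rrgoj xrr vnyss
Hunk 3: at line 1 remove [ybbr] add [jql] -> 8 lines: dnim jql spk xmvi xxib rrgoj xrr vnyss
Hunk 4: at line 4 remove [rrgoj] add [hdqkc,nru] -> 9 lines: dnim jql spk xmvi xxib hdqkc nru xrr vnyss
Hunk 5: at line 4 remove [xxib,hdqkc,nru] add [kghgl] -> 7 lines: dnim jql spk xmvi kghgl xrr vnyss
Final line 5: kghgl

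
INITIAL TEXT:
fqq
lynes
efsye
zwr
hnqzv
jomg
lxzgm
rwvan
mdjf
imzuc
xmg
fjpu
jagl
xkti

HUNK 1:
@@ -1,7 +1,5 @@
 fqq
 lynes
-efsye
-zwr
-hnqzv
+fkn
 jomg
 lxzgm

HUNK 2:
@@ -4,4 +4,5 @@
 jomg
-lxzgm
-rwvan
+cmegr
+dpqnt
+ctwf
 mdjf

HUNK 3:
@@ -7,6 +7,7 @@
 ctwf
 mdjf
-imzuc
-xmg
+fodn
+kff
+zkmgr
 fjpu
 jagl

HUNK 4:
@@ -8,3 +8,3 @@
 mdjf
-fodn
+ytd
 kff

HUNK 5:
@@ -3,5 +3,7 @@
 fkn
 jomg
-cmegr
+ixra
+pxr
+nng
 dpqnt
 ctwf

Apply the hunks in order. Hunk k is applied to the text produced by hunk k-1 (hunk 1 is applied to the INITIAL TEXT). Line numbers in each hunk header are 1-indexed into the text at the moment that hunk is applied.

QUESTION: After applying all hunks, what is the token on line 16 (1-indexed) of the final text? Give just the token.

Answer: xkti

Derivation:
Hunk 1: at line 1 remove [efsye,zwr,hnqzv] add [fkn] -> 12 lines: fqq lynes fkn jomg lxzgm rwvan mdjf imzuc xmg fjpu jagl xkti
Hunk 2: at line 4 remove [lxzgm,rwvan] add [cmegr,dpqnt,ctwf] -> 13 lines: fqq lynes fkn jomg cmegr dpqnt ctwf mdjf imzuc xmg fjpu jagl xkti
Hunk 3: at line 7 remove [imzuc,xmg] add [fodn,kff,zkmgr] -> 14 lines: fqq lynes fkn jomg cmegr dpqnt ctwf mdjf fodn kff zkmgr fjpu jagl xkti
Hunk 4: at line 8 remove [fodn] add [ytd] -> 14 lines: fqq lynes fkn jomg cmegr dpqnt ctwf mdjf ytd kff zkmgr fjpu jagl xkti
Hunk 5: at line 3 remove [cmegr] add [ixra,pxr,nng] -> 16 lines: fqq lynes fkn jomg ixra pxr nng dpqnt ctwf mdjf ytd kff zkmgr fjpu jagl xkti
Final line 16: xkti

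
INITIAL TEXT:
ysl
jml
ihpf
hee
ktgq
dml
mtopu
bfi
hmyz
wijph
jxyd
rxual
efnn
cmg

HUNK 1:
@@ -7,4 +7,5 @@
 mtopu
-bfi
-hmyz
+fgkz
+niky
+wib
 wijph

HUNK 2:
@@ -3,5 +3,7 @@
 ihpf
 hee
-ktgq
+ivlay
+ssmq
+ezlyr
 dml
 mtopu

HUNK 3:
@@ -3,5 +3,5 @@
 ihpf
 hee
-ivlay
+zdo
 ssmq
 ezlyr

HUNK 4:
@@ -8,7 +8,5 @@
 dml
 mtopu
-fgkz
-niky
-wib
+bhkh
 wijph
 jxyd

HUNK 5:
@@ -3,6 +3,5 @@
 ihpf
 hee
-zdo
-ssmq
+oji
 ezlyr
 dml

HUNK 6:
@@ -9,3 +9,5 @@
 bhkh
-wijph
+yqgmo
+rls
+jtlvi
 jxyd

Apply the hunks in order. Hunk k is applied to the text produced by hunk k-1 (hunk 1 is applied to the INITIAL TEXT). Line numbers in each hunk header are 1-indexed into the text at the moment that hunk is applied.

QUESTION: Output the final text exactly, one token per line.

Hunk 1: at line 7 remove [bfi,hmyz] add [fgkz,niky,wib] -> 15 lines: ysl jml ihpf hee ktgq dml mtopu fgkz niky wib wijph jxyd rxual efnn cmg
Hunk 2: at line 3 remove [ktgq] add [ivlay,ssmq,ezlyr] -> 17 lines: ysl jml ihpf hee ivlay ssmq ezlyr dml mtopu fgkz niky wib wijph jxyd rxual efnn cmg
Hunk 3: at line 3 remove [ivlay] add [zdo] -> 17 lines: ysl jml ihpf hee zdo ssmq ezlyr dml mtopu fgkz niky wib wijph jxyd rxual efnn cmg
Hunk 4: at line 8 remove [fgkz,niky,wib] add [bhkh] -> 15 lines: ysl jml ihpf hee zdo ssmq ezlyr dml mtopu bhkh wijph jxyd rxual efnn cmg
Hunk 5: at line 3 remove [zdo,ssmq] add [oji] -> 14 lines: ysl jml ihpf hee oji ezlyr dml mtopu bhkh wijph jxyd rxual efnn cmg
Hunk 6: at line 9 remove [wijph] add [yqgmo,rls,jtlvi] -> 16 lines: ysl jml ihpf hee oji ezlyr dml mtopu bhkh yqgmo rls jtlvi jxyd rxual efnn cmg

Answer: ysl
jml
ihpf
hee
oji
ezlyr
dml
mtopu
bhkh
yqgmo
rls
jtlvi
jxyd
rxual
efnn
cmg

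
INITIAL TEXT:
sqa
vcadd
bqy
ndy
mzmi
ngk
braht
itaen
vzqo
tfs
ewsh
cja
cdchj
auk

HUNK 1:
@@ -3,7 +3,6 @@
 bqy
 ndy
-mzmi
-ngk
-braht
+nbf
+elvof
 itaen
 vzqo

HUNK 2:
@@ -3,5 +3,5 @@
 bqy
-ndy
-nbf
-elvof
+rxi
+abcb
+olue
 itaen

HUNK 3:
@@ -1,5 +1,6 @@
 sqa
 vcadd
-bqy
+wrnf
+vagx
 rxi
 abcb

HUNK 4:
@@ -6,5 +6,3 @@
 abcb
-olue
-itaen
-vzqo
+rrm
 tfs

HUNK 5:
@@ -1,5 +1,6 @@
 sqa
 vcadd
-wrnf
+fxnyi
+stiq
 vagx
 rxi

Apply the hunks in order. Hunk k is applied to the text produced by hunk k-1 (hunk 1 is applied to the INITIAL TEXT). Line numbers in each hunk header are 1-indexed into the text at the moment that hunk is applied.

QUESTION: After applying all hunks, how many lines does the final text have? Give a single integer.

Hunk 1: at line 3 remove [mzmi,ngk,braht] add [nbf,elvof] -> 13 lines: sqa vcadd bqy ndy nbf elvof itaen vzqo tfs ewsh cja cdchj auk
Hunk 2: at line 3 remove [ndy,nbf,elvof] add [rxi,abcb,olue] -> 13 lines: sqa vcadd bqy rxi abcb olue itaen vzqo tfs ewsh cja cdchj auk
Hunk 3: at line 1 remove [bqy] add [wrnf,vagx] -> 14 lines: sqa vcadd wrnf vagx rxi abcb olue itaen vzqo tfs ewsh cja cdchj auk
Hunk 4: at line 6 remove [olue,itaen,vzqo] add [rrm] -> 12 lines: sqa vcadd wrnf vagx rxi abcb rrm tfs ewsh cja cdchj auk
Hunk 5: at line 1 remove [wrnf] add [fxnyi,stiq] -> 13 lines: sqa vcadd fxnyi stiq vagx rxi abcb rrm tfs ewsh cja cdchj auk
Final line count: 13

Answer: 13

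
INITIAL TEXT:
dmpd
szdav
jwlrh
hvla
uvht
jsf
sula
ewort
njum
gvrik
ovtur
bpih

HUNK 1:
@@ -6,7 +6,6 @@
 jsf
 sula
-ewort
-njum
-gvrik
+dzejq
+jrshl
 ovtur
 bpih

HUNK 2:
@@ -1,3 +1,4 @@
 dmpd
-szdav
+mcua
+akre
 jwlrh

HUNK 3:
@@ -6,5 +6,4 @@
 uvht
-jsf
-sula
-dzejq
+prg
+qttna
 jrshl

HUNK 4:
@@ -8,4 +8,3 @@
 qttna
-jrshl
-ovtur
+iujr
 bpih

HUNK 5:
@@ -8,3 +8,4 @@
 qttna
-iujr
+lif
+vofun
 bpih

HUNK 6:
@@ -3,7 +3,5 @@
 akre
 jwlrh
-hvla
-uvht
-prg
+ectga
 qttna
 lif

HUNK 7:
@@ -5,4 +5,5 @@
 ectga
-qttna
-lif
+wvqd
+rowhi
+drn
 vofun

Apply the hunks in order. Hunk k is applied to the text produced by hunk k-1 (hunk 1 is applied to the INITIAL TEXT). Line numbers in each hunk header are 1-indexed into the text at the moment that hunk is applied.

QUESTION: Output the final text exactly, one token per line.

Answer: dmpd
mcua
akre
jwlrh
ectga
wvqd
rowhi
drn
vofun
bpih

Derivation:
Hunk 1: at line 6 remove [ewort,njum,gvrik] add [dzejq,jrshl] -> 11 lines: dmpd szdav jwlrh hvla uvht jsf sula dzejq jrshl ovtur bpih
Hunk 2: at line 1 remove [szdav] add [mcua,akre] -> 12 lines: dmpd mcua akre jwlrh hvla uvht jsf sula dzejq jrshl ovtur bpih
Hunk 3: at line 6 remove [jsf,sula,dzejq] add [prg,qttna] -> 11 lines: dmpd mcua akre jwlrh hvla uvht prg qttna jrshl ovtur bpih
Hunk 4: at line 8 remove [jrshl,ovtur] add [iujr] -> 10 lines: dmpd mcua akre jwlrh hvla uvht prg qttna iujr bpih
Hunk 5: at line 8 remove [iujr] add [lif,vofun] -> 11 lines: dmpd mcua akre jwlrh hvla uvht prg qttna lif vofun bpih
Hunk 6: at line 3 remove [hvla,uvht,prg] add [ectga] -> 9 lines: dmpd mcua akre jwlrh ectga qttna lif vofun bpih
Hunk 7: at line 5 remove [qttna,lif] add [wvqd,rowhi,drn] -> 10 lines: dmpd mcua akre jwlrh ectga wvqd rowhi drn vofun bpih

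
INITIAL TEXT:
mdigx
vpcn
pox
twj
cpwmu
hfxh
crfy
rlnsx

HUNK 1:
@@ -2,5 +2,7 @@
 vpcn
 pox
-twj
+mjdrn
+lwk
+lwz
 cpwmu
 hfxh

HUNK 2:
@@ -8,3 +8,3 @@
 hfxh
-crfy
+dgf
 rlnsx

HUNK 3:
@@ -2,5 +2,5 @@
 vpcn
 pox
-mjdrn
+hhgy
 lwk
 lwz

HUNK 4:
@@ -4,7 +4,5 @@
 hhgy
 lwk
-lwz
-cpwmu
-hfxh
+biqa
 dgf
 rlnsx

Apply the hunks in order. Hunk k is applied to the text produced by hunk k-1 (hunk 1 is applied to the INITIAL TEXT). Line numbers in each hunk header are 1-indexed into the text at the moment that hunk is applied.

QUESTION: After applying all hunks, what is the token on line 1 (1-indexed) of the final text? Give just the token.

Answer: mdigx

Derivation:
Hunk 1: at line 2 remove [twj] add [mjdrn,lwk,lwz] -> 10 lines: mdigx vpcn pox mjdrn lwk lwz cpwmu hfxh crfy rlnsx
Hunk 2: at line 8 remove [crfy] add [dgf] -> 10 lines: mdigx vpcn pox mjdrn lwk lwz cpwmu hfxh dgf rlnsx
Hunk 3: at line 2 remove [mjdrn] add [hhgy] -> 10 lines: mdigx vpcn pox hhgy lwk lwz cpwmu hfxh dgf rlnsx
Hunk 4: at line 4 remove [lwz,cpwmu,hfxh] add [biqa] -> 8 lines: mdigx vpcn pox hhgy lwk biqa dgf rlnsx
Final line 1: mdigx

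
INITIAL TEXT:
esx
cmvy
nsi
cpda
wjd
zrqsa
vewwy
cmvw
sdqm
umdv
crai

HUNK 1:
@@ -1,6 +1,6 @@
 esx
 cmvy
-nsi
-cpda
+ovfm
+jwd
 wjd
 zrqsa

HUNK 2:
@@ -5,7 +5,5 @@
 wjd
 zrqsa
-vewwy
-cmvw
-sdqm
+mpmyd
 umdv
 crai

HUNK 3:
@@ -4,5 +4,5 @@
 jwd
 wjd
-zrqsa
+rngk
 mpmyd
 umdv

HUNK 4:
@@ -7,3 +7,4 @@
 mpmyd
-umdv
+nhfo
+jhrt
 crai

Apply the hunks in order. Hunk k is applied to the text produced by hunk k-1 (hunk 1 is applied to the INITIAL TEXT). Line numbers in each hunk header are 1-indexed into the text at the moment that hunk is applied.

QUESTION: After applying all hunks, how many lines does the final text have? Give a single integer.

Hunk 1: at line 1 remove [nsi,cpda] add [ovfm,jwd] -> 11 lines: esx cmvy ovfm jwd wjd zrqsa vewwy cmvw sdqm umdv crai
Hunk 2: at line 5 remove [vewwy,cmvw,sdqm] add [mpmyd] -> 9 lines: esx cmvy ovfm jwd wjd zrqsa mpmyd umdv crai
Hunk 3: at line 4 remove [zrqsa] add [rngk] -> 9 lines: esx cmvy ovfm jwd wjd rngk mpmyd umdv crai
Hunk 4: at line 7 remove [umdv] add [nhfo,jhrt] -> 10 lines: esx cmvy ovfm jwd wjd rngk mpmyd nhfo jhrt crai
Final line count: 10

Answer: 10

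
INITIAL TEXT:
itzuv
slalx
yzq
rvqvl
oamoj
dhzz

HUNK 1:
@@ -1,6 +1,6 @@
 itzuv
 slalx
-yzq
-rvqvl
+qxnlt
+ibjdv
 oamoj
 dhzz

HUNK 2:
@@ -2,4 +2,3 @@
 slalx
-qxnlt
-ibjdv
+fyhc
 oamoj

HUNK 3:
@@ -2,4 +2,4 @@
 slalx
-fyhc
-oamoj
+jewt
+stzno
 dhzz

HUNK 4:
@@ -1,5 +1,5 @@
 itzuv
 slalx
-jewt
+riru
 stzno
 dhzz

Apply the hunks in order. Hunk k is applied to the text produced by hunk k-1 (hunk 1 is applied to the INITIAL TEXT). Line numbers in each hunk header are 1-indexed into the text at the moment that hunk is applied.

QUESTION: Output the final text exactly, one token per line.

Answer: itzuv
slalx
riru
stzno
dhzz

Derivation:
Hunk 1: at line 1 remove [yzq,rvqvl] add [qxnlt,ibjdv] -> 6 lines: itzuv slalx qxnlt ibjdv oamoj dhzz
Hunk 2: at line 2 remove [qxnlt,ibjdv] add [fyhc] -> 5 lines: itzuv slalx fyhc oamoj dhzz
Hunk 3: at line 2 remove [fyhc,oamoj] add [jewt,stzno] -> 5 lines: itzuv slalx jewt stzno dhzz
Hunk 4: at line 1 remove [jewt] add [riru] -> 5 lines: itzuv slalx riru stzno dhzz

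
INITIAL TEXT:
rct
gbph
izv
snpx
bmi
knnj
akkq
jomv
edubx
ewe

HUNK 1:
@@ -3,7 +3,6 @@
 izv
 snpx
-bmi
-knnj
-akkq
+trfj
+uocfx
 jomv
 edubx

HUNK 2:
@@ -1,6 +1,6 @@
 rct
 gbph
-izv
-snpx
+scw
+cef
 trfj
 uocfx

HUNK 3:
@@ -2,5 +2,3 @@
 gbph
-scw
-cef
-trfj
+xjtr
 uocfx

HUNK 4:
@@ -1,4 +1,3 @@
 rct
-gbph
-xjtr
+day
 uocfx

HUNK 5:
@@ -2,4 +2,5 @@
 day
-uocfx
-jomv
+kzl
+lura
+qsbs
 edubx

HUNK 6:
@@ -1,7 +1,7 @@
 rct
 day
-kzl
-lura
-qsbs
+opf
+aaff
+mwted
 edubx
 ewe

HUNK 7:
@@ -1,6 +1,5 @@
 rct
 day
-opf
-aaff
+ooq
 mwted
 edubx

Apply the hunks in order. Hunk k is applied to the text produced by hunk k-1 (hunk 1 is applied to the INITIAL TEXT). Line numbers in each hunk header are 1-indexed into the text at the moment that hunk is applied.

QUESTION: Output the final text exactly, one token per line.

Answer: rct
day
ooq
mwted
edubx
ewe

Derivation:
Hunk 1: at line 3 remove [bmi,knnj,akkq] add [trfj,uocfx] -> 9 lines: rct gbph izv snpx trfj uocfx jomv edubx ewe
Hunk 2: at line 1 remove [izv,snpx] add [scw,cef] -> 9 lines: rct gbph scw cef trfj uocfx jomv edubx ewe
Hunk 3: at line 2 remove [scw,cef,trfj] add [xjtr] -> 7 lines: rct gbph xjtr uocfx jomv edubx ewe
Hunk 4: at line 1 remove [gbph,xjtr] add [day] -> 6 lines: rct day uocfx jomv edubx ewe
Hunk 5: at line 2 remove [uocfx,jomv] add [kzl,lura,qsbs] -> 7 lines: rct day kzl lura qsbs edubx ewe
Hunk 6: at line 1 remove [kzl,lura,qsbs] add [opf,aaff,mwted] -> 7 lines: rct day opf aaff mwted edubx ewe
Hunk 7: at line 1 remove [opf,aaff] add [ooq] -> 6 lines: rct day ooq mwted edubx ewe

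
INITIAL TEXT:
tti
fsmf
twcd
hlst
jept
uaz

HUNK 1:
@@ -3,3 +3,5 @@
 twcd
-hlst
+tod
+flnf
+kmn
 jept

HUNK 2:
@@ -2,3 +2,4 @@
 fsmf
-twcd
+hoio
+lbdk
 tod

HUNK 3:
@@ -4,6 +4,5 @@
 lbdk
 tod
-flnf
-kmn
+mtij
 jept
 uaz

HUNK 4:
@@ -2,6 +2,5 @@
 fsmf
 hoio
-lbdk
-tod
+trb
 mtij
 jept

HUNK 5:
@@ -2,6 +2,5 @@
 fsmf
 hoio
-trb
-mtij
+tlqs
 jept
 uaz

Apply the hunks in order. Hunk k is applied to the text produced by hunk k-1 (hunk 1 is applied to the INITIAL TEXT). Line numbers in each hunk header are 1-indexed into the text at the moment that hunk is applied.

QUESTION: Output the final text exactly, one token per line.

Hunk 1: at line 3 remove [hlst] add [tod,flnf,kmn] -> 8 lines: tti fsmf twcd tod flnf kmn jept uaz
Hunk 2: at line 2 remove [twcd] add [hoio,lbdk] -> 9 lines: tti fsmf hoio lbdk tod flnf kmn jept uaz
Hunk 3: at line 4 remove [flnf,kmn] add [mtij] -> 8 lines: tti fsmf hoio lbdk tod mtij jept uaz
Hunk 4: at line 2 remove [lbdk,tod] add [trb] -> 7 lines: tti fsmf hoio trb mtij jept uaz
Hunk 5: at line 2 remove [trb,mtij] add [tlqs] -> 6 lines: tti fsmf hoio tlqs jept uaz

Answer: tti
fsmf
hoio
tlqs
jept
uaz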